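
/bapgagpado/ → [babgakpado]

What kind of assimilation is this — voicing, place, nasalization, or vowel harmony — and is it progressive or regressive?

/p/→[b] /g/→[k].
Each target copies a feature from the following segment, so the direction is regressive.

voicing assimilation, regressive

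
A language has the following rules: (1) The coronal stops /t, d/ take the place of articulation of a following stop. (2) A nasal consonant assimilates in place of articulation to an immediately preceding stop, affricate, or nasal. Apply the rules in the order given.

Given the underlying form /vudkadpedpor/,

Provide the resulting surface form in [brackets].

[vugkabpebpor]

Rule 1: /d/ before /k/ (velar) → [g]
Rule 1: /d/ before /p/ (labial) → [b]
Rule 1: /d/ before /p/ (labial) → [b]
After rule 1: vugkabpebpor
Rule 2: no segment meets the rule's conditions; no change.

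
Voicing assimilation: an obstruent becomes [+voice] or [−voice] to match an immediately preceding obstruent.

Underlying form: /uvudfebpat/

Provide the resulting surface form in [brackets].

/f/ after /d/ (voiced) → [v]
/p/ after /b/ (voiced) → [b]

[uvudvebbat]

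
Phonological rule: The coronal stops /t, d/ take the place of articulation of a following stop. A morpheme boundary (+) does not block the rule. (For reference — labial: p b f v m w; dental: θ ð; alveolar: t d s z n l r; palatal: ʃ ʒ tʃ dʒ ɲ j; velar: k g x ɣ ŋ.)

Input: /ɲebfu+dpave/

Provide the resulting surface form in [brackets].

/d/ before /p/ (labial) → [b]

[ɲebfu+bpave]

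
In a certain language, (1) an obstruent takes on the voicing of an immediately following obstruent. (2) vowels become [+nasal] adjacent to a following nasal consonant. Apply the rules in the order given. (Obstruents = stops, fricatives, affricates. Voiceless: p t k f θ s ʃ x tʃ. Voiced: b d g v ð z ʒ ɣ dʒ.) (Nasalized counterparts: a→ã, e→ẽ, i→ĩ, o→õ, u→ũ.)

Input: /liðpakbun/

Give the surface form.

Rule 1: /ð/ before /p/ (voiceless) → [θ]
Rule 1: /k/ before /b/ (voiced) → [g]
After rule 1: liθpagbun
Rule 2: /u/ before nasal /n/ → [ũ]

[liθpagbũn]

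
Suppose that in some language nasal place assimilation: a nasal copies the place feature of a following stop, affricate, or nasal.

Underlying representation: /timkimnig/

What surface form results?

/m/ before /k/ (velar) → [ŋ]
/m/ before /n/ (alveolar) → [n]

[tiŋkinnig]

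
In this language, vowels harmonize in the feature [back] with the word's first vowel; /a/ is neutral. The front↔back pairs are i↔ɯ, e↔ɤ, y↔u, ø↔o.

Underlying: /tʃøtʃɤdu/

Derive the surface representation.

[tʃøtʃedy]

/ɤ/ harmonizes with /ø/ ([-back]) → [e]
/u/ harmonizes with /ø/ ([-back]) → [y]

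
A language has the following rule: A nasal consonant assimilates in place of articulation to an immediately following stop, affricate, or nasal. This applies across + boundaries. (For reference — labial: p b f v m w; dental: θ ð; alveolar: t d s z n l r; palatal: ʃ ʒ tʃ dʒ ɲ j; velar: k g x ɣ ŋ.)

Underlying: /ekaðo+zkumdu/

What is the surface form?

[ekaðo+zkundu]

/m/ before /d/ (alveolar) → [n]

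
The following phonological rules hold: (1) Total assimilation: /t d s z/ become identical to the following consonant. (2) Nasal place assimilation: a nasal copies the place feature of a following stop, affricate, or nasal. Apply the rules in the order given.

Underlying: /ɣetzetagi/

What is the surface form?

[ɣezzetagi]

Rule 1: /t/ before /z/ → [z] (total assimilation)
After rule 1: ɣezzetagi
Rule 2: no segment meets the rule's conditions; no change.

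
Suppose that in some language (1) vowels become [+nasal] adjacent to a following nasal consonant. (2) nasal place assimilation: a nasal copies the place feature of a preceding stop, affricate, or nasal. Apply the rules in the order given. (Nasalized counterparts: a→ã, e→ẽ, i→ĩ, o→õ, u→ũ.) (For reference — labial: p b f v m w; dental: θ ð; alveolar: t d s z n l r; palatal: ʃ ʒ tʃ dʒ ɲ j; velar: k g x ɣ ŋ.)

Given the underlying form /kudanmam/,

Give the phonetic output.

Rule 1: /a/ before nasal /n/ → [ã]
Rule 1: /a/ before nasal /m/ → [ã]
After rule 1: kudãnmãm
Rule 2: /m/ after /n/ (alveolar) → [n]

[kudãnnãm]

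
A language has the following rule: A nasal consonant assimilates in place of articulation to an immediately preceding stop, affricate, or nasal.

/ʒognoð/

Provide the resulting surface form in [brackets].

/n/ after /g/ (velar) → [ŋ]

[ʒogŋoð]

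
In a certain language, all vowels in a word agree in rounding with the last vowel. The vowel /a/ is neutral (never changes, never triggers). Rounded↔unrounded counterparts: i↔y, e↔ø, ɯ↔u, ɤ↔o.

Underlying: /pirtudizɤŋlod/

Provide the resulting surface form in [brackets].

/i/ harmonizes with /o/ ([+round]) → [y]
/i/ harmonizes with /o/ ([+round]) → [y]
/ɤ/ harmonizes with /o/ ([+round]) → [o]

[pyrtudyzoŋlod]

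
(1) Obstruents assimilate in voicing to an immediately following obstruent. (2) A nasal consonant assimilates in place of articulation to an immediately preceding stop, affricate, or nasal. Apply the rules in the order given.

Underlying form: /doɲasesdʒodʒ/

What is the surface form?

[doɲasezdʒodʒ]

Rule 1: /s/ before /dʒ/ (voiced) → [z]
After rule 1: doɲasezdʒodʒ
Rule 2: no segment meets the rule's conditions; no change.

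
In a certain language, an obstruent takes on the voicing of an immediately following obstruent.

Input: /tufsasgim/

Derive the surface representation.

[tufsazgim]

/s/ before /g/ (voiced) → [z]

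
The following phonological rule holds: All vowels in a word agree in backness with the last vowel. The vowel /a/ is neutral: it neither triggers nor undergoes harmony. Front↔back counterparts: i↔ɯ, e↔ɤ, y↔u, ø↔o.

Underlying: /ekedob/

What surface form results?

[ɤkɤdob]

/e/ harmonizes with /o/ ([+back]) → [ɤ]
/e/ harmonizes with /o/ ([+back]) → [ɤ]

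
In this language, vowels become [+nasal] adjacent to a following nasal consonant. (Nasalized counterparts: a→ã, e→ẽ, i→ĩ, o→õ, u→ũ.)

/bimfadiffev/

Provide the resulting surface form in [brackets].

[bĩmfadiffev]

/i/ before nasal /m/ → [ĩ]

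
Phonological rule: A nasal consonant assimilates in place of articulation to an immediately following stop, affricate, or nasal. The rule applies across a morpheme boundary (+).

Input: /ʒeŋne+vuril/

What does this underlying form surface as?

[ʒenne+vuril]

/ŋ/ before /n/ (alveolar) → [n]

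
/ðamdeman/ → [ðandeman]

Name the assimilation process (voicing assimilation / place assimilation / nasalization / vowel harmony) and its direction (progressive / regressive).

place assimilation, regressive

/m/→[n].
Each target copies a feature from the following segment, so the direction is regressive.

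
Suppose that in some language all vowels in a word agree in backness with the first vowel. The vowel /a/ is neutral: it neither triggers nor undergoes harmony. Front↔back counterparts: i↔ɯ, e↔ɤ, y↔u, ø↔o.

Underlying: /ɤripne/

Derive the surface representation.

/i/ harmonizes with /ɤ/ ([+back]) → [ɯ]
/e/ harmonizes with /ɤ/ ([+back]) → [ɤ]

[ɤrɯpnɤ]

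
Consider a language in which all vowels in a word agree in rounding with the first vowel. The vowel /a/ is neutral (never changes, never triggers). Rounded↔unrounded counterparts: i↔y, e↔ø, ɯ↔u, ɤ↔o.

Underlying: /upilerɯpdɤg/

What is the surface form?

[upylørupdog]

/i/ harmonizes with /u/ ([+round]) → [y]
/e/ harmonizes with /u/ ([+round]) → [ø]
/ɯ/ harmonizes with /u/ ([+round]) → [u]
/ɤ/ harmonizes with /u/ ([+round]) → [o]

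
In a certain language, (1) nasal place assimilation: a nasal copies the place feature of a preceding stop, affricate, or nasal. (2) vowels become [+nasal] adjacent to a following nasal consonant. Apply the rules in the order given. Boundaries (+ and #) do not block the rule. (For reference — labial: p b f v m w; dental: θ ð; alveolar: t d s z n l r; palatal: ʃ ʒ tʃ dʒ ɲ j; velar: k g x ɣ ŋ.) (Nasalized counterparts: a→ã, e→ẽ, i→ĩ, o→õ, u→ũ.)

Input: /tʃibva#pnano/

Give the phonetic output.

Rule 1: /n/ after /p/ (labial) → [m]
After rule 1: tʃibva#pmano
Rule 2: /a/ before nasal /n/ → [ã]

[tʃibva#pmãno]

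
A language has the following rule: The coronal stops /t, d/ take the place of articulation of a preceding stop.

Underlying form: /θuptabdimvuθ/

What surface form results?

[θuppabbimvuθ]

/t/ after /p/ (labial) → [p]
/d/ after /b/ (labial) → [b]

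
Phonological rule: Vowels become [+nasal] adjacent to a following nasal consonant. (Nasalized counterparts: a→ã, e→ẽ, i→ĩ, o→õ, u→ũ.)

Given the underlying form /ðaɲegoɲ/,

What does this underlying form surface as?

[ðãɲegõɲ]

/a/ before nasal /ɲ/ → [ã]
/o/ before nasal /ɲ/ → [õ]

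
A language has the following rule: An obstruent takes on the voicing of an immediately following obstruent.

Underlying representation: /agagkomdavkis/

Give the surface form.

[agakkomdafkis]

/g/ before /k/ (voiceless) → [k]
/v/ before /k/ (voiceless) → [f]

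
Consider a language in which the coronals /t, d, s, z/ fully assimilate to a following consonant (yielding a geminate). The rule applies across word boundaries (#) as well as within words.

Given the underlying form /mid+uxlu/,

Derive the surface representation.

[mid+uxlu]

no segment meets the rule's conditions; no change.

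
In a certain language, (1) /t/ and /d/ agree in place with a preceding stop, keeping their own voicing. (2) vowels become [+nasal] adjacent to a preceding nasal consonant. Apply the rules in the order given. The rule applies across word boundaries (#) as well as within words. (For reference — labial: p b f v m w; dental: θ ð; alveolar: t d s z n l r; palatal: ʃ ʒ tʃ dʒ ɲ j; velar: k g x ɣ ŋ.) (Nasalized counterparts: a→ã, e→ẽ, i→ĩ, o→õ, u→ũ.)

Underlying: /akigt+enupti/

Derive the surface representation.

[akigk+enũppi]

Rule 1: /t/ after /g/ (velar) → [k]
Rule 1: /t/ after /p/ (labial) → [p]
After rule 1: akigk+enuppi
Rule 2: /u/ after nasal /n/ → [ũ]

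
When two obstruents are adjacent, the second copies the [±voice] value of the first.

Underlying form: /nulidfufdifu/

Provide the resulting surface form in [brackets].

/f/ after /d/ (voiced) → [v]
/d/ after /f/ (voiceless) → [t]

[nulidvuftifu]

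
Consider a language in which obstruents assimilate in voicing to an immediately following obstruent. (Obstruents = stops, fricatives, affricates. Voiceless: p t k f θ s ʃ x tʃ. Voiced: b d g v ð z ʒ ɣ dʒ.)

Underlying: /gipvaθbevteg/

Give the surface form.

/p/ before /v/ (voiced) → [b]
/θ/ before /b/ (voiced) → [ð]
/v/ before /t/ (voiceless) → [f]

[gibvaðbefteg]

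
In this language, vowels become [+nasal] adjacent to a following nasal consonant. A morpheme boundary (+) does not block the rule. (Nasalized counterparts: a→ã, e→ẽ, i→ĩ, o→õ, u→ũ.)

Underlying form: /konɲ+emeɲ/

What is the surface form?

[kõnɲ+ẽmẽɲ]

/o/ before nasal /n/ → [õ]
/e/ before nasal /m/ → [ẽ]
/e/ before nasal /ɲ/ → [ẽ]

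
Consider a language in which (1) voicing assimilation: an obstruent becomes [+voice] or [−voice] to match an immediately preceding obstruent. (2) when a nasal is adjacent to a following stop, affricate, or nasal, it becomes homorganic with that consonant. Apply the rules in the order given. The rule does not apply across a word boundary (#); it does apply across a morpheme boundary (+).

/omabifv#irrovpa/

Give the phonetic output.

[omabiff#irrovba]

Rule 1: /v/ after /f/ (voiceless) → [f]
Rule 1: /p/ after /v/ (voiced) → [b]
After rule 1: omabiff#irrovba
Rule 2: no segment meets the rule's conditions; no change.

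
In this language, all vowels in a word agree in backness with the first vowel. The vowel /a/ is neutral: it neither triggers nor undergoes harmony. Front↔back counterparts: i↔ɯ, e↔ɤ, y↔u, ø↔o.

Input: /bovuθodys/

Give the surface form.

/y/ harmonizes with /o/ ([+back]) → [u]

[bovuθodus]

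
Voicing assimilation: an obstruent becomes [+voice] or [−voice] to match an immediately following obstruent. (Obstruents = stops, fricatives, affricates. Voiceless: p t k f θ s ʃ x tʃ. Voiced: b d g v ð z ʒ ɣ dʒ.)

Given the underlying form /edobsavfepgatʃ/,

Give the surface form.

/b/ before /s/ (voiceless) → [p]
/v/ before /f/ (voiceless) → [f]
/p/ before /g/ (voiced) → [b]

[edopsaffebgatʃ]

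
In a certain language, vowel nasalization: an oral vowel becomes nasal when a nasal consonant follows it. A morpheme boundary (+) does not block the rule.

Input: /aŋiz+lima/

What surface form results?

/a/ before nasal /ŋ/ → [ã]
/i/ before nasal /m/ → [ĩ]

[ãŋiz+lĩma]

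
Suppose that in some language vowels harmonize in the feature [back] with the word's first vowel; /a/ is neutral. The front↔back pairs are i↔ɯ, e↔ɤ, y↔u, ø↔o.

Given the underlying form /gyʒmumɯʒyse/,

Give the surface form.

[gyʒmymiʒyse]

/u/ harmonizes with /y/ ([-back]) → [y]
/ɯ/ harmonizes with /y/ ([-back]) → [i]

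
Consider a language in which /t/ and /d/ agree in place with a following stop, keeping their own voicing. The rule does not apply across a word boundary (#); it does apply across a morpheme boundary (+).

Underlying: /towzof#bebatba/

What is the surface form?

[towzof#bebapba]

/t/ before /b/ (labial) → [p]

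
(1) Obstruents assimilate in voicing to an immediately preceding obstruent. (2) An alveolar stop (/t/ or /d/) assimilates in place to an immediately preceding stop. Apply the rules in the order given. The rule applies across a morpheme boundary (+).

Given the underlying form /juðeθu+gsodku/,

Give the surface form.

Rule 1: /s/ after /g/ (voiced) → [z]
Rule 1: /k/ after /d/ (voiced) → [g]
After rule 1: juðeθu+gzodgu
Rule 2: no segment meets the rule's conditions; no change.

[juðeθu+gzodgu]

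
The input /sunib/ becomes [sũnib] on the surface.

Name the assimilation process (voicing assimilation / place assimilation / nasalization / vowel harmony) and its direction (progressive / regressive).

/u/→[ũ].
Each target copies a feature from the following segment, so the direction is regressive.

nasalization, regressive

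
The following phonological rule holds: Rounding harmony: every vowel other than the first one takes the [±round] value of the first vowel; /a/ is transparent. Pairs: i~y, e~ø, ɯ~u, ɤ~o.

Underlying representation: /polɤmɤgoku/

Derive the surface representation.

[polomogoku]

/ɤ/ harmonizes with /o/ ([+round]) → [o]
/ɤ/ harmonizes with /o/ ([+round]) → [o]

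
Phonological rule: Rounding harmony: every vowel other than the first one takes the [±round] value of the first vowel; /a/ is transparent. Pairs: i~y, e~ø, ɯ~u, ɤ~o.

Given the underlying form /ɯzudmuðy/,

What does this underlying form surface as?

[ɯzɯdmɯði]

/u/ harmonizes with /ɯ/ ([-round]) → [ɯ]
/u/ harmonizes with /ɯ/ ([-round]) → [ɯ]
/y/ harmonizes with /ɯ/ ([-round]) → [i]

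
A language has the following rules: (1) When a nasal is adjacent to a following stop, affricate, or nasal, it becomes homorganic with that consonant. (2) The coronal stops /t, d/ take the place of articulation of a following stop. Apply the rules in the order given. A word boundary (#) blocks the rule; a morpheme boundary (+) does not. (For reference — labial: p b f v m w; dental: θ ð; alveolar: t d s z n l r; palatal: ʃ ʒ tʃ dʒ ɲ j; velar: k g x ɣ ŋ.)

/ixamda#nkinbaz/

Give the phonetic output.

[ixanda#ŋkimbaz]

Rule 1: /m/ before /d/ (alveolar) → [n]
Rule 1: /n/ before /k/ (velar) → [ŋ]
Rule 1: /n/ before /b/ (labial) → [m]
After rule 1: ixanda#ŋkimbaz
Rule 2: no segment meets the rule's conditions; no change.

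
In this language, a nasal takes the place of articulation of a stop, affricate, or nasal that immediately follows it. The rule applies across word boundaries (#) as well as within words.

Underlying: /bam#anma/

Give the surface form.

/n/ before /m/ (labial) → [m]

[bam#amma]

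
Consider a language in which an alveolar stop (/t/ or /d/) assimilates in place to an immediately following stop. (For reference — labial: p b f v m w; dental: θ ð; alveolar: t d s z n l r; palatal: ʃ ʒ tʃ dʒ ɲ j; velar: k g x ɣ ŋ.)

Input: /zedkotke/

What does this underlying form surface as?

[zegkokke]

/d/ before /k/ (velar) → [g]
/t/ before /k/ (velar) → [k]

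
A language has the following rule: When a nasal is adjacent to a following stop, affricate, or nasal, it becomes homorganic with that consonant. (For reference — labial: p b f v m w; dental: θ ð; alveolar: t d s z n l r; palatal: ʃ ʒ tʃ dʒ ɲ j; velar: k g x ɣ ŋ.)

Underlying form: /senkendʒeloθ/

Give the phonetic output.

/n/ before /k/ (velar) → [ŋ]
/n/ before /dʒ/ (palatal) → [ɲ]

[seŋkeɲdʒeloθ]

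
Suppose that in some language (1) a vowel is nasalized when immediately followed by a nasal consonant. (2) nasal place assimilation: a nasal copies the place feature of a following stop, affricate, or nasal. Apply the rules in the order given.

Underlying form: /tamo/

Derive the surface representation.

[tãmo]

Rule 1: /a/ before nasal /m/ → [ã]
After rule 1: tãmo
Rule 2: no segment meets the rule's conditions; no change.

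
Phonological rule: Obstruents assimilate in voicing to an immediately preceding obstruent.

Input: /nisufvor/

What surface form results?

[nisuffor]

/v/ after /f/ (voiceless) → [f]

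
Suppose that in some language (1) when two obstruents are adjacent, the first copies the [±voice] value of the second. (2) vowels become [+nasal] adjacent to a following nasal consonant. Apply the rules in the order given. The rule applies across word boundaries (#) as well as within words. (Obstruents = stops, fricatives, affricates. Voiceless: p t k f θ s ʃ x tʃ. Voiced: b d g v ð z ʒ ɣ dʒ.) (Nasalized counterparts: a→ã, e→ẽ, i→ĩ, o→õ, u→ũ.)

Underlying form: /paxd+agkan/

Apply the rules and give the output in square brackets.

Rule 1: /x/ before /d/ (voiced) → [ɣ]
Rule 1: /g/ before /k/ (voiceless) → [k]
After rule 1: paɣd+akkan
Rule 2: /a/ before nasal /n/ → [ã]

[paɣd+akkãn]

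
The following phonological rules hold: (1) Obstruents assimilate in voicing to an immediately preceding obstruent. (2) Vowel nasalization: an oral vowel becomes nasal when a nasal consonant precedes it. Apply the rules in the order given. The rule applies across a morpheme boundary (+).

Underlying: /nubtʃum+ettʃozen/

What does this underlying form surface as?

[nũbdʒum+ẽttʃozen]

Rule 1: /tʃ/ after /b/ (voiced) → [dʒ]
After rule 1: nubdʒum+ettʃozen
Rule 2: /u/ after nasal /n/ → [ũ]
Rule 2: /e/ after nasal /m/ → [ẽ]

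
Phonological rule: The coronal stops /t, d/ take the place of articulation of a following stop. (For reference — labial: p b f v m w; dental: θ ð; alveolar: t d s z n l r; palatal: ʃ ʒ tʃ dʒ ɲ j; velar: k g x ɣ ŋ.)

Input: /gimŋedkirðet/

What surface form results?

[gimŋegkirðet]

/d/ before /k/ (velar) → [g]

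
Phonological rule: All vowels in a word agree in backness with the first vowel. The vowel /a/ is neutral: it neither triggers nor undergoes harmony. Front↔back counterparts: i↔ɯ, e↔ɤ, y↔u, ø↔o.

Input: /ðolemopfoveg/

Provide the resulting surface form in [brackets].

/e/ harmonizes with /o/ ([+back]) → [ɤ]
/e/ harmonizes with /o/ ([+back]) → [ɤ]

[ðolɤmopfovɤg]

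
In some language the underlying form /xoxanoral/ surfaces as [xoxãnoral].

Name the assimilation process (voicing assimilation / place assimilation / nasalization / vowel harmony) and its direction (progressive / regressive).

/a/→[ã].
Each target copies a feature from the following segment, so the direction is regressive.

nasalization, regressive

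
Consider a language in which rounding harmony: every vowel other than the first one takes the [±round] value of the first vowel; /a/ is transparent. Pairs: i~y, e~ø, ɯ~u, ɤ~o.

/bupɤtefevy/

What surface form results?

[bupotøføvy]

/ɤ/ harmonizes with /u/ ([+round]) → [o]
/e/ harmonizes with /u/ ([+round]) → [ø]
/e/ harmonizes with /u/ ([+round]) → [ø]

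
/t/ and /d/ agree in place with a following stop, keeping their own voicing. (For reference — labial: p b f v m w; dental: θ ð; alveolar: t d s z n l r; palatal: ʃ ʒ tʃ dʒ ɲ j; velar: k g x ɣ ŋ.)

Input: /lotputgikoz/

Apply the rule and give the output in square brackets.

[loppukgikoz]

/t/ before /p/ (labial) → [p]
/t/ before /g/ (velar) → [k]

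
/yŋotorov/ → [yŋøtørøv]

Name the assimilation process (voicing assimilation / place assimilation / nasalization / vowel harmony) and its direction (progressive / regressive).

/o/→[ø] /o/→[ø] /o/→[ø].
Vowels agree with the first vowel, so the harmony is progressive.

vowel harmony, progressive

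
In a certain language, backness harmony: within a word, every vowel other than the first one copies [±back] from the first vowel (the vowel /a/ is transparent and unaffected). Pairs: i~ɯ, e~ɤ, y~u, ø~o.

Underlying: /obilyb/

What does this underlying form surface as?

[obɯlub]

/i/ harmonizes with /o/ ([+back]) → [ɯ]
/y/ harmonizes with /o/ ([+back]) → [u]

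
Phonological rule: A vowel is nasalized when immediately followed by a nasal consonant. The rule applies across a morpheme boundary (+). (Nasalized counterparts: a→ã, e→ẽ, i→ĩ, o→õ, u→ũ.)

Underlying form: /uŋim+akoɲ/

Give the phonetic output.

/u/ before nasal /ŋ/ → [ũ]
/i/ before nasal /m/ → [ĩ]
/o/ before nasal /ɲ/ → [õ]

[ũŋĩm+akõɲ]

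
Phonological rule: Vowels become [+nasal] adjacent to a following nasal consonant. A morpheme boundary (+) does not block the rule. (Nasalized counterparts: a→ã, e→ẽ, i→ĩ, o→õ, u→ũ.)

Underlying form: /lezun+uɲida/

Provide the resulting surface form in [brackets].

/u/ before nasal /n/ → [ũ]
/u/ before nasal /ɲ/ → [ũ]

[lezũn+ũɲida]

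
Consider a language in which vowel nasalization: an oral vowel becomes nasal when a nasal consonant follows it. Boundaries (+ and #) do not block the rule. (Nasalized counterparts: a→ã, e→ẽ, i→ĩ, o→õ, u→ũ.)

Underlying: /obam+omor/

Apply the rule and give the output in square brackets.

[obãm+õmor]

/a/ before nasal /m/ → [ã]
/o/ before nasal /m/ → [õ]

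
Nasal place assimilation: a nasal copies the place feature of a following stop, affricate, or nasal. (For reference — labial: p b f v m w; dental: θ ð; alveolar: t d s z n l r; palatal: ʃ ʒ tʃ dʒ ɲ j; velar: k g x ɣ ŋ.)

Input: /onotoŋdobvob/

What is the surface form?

/ŋ/ before /d/ (alveolar) → [n]

[onotondobvob]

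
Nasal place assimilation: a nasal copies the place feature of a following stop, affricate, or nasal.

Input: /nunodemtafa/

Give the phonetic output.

[nunodentafa]

/m/ before /t/ (alveolar) → [n]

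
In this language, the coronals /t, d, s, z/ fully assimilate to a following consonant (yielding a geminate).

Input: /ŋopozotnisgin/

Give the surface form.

/t/ before /n/ → [n] (total assimilation)
/s/ before /g/ → [g] (total assimilation)

[ŋopozonniggin]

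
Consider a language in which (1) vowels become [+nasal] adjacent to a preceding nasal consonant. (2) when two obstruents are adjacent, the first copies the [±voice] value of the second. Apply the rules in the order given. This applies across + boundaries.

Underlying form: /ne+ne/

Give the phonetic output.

[nẽ+nẽ]

Rule 1: /e/ after nasal /n/ → [ẽ]
Rule 1: /e/ after nasal /n/ → [ẽ]
After rule 1: nẽ+nẽ
Rule 2: no segment meets the rule's conditions; no change.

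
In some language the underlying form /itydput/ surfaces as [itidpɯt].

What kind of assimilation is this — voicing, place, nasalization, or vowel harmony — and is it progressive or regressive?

vowel harmony, progressive

/y/→[i] /u/→[ɯ].
Vowels agree with the first vowel, so the harmony is progressive.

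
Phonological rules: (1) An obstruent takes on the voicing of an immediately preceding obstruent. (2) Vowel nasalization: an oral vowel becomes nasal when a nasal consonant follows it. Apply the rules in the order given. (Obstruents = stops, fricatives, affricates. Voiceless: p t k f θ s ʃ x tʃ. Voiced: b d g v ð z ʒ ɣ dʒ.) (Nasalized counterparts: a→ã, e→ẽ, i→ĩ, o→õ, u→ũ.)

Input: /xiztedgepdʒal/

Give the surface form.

[xizdedgeptʃal]

Rule 1: /t/ after /z/ (voiced) → [d]
Rule 1: /dʒ/ after /p/ (voiceless) → [tʃ]
After rule 1: xizdedgeptʃal
Rule 2: no segment meets the rule's conditions; no change.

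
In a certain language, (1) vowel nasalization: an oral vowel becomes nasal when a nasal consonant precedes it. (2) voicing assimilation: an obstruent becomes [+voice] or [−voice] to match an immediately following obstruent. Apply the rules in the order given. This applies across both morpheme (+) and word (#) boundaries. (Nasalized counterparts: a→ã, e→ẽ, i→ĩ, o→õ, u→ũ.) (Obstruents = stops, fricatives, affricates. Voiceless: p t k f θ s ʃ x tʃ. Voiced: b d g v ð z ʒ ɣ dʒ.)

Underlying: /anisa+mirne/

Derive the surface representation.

[anĩsa+mĩrnẽ]

Rule 1: /i/ after nasal /n/ → [ĩ]
Rule 1: /i/ after nasal /m/ → [ĩ]
Rule 1: /e/ after nasal /n/ → [ẽ]
After rule 1: anĩsa+mĩrnẽ
Rule 2: no segment meets the rule's conditions; no change.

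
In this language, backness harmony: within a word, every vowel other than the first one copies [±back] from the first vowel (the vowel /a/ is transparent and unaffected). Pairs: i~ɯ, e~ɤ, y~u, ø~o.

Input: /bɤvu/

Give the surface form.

no segment meets the rule's conditions; no change.

[bɤvu]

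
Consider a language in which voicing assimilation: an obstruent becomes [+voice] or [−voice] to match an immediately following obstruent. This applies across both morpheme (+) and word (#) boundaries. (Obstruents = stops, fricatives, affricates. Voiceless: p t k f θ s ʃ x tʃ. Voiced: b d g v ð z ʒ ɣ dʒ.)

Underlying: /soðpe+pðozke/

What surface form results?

/ð/ before /p/ (voiceless) → [θ]
/p/ before /ð/ (voiced) → [b]
/z/ before /k/ (voiceless) → [s]

[soθpe+bðoske]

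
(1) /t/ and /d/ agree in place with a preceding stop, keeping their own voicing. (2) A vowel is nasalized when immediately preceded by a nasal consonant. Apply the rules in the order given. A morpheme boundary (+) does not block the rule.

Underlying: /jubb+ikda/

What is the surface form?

[jubb+ikga]

Rule 1: /d/ after /k/ (velar) → [g]
After rule 1: jubb+ikga
Rule 2: no segment meets the rule's conditions; no change.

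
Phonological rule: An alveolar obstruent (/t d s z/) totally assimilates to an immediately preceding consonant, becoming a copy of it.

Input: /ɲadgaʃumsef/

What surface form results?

[ɲadgaʃummef]

/s/ after /m/ → [m] (total assimilation)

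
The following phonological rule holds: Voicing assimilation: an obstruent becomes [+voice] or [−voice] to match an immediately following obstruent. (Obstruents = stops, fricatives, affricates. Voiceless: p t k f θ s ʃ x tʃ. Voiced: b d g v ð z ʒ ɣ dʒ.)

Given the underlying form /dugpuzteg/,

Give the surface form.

[dukpusteg]

/g/ before /p/ (voiceless) → [k]
/z/ before /t/ (voiceless) → [s]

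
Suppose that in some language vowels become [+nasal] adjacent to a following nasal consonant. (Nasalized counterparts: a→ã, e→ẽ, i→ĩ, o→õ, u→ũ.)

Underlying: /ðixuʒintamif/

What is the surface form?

/i/ before nasal /n/ → [ĩ]
/a/ before nasal /m/ → [ã]

[ðixuʒĩntãmif]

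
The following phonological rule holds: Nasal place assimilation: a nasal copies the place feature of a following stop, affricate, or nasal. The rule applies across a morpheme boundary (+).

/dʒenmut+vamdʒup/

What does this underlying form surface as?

[dʒemmut+vaɲdʒup]

/n/ before /m/ (labial) → [m]
/m/ before /dʒ/ (palatal) → [ɲ]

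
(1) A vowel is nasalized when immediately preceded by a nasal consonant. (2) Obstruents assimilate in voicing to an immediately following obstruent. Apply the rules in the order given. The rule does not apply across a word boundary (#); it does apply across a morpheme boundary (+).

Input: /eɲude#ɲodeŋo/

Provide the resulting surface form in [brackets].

[eɲũde#ɲõdeŋõ]

Rule 1: /u/ after nasal /ɲ/ → [ũ]
Rule 1: /o/ after nasal /ɲ/ → [õ]
Rule 1: /o/ after nasal /ŋ/ → [õ]
After rule 1: eɲũde#ɲõdeŋõ
Rule 2: no segment meets the rule's conditions; no change.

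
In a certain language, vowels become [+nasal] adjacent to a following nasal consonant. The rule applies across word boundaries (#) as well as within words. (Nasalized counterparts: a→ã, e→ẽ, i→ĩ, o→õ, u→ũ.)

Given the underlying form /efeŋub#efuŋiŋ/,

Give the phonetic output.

[efẽŋub#efũŋĩŋ]

/e/ before nasal /ŋ/ → [ẽ]
/u/ before nasal /ŋ/ → [ũ]
/i/ before nasal /ŋ/ → [ĩ]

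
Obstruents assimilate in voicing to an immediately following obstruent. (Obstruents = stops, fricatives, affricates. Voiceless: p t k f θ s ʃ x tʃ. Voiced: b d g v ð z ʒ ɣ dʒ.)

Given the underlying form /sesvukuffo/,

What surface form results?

/s/ before /v/ (voiced) → [z]

[sezvukuffo]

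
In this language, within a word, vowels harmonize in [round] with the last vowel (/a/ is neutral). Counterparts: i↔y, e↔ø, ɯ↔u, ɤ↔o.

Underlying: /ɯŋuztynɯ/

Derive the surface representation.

[ɯŋɯztinɯ]

/u/ harmonizes with /ɯ/ ([-round]) → [ɯ]
/y/ harmonizes with /ɯ/ ([-round]) → [i]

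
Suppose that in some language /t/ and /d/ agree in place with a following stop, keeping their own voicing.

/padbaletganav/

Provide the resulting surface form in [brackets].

[pabbalekganav]

/d/ before /b/ (labial) → [b]
/t/ before /g/ (velar) → [k]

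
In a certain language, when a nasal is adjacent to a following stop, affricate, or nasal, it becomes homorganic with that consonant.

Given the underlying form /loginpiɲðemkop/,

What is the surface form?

/n/ before /p/ (labial) → [m]
/m/ before /k/ (velar) → [ŋ]

[logimpiɲðeŋkop]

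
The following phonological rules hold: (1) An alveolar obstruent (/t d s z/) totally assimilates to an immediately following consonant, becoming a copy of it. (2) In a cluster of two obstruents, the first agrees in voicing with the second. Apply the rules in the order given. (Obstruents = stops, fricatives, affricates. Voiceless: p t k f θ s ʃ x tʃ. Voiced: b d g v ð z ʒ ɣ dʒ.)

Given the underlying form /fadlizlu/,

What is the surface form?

[fallillu]

Rule 1: /d/ before /l/ → [l] (total assimilation)
Rule 1: /z/ before /l/ → [l] (total assimilation)
After rule 1: fallillu
Rule 2: no segment meets the rule's conditions; no change.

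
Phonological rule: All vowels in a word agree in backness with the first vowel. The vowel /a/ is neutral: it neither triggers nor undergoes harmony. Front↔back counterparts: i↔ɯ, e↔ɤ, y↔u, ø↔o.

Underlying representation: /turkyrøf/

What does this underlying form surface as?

/y/ harmonizes with /u/ ([+back]) → [u]
/ø/ harmonizes with /u/ ([+back]) → [o]

[turkurof]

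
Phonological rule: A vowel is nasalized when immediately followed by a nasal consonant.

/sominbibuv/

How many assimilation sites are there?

/o/ before nasal /m/ → [õ]
/i/ before nasal /n/ → [ĩ]
2 segments change.

2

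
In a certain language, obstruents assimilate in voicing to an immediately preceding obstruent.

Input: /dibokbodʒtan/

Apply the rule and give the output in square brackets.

[dibokpodʒdan]

/b/ after /k/ (voiceless) → [p]
/t/ after /dʒ/ (voiced) → [d]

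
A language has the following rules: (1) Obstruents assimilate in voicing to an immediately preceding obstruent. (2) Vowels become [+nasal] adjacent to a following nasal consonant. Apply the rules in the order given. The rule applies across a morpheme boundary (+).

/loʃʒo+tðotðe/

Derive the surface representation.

[loʃʃo+tθotθe]

Rule 1: /ʒ/ after /ʃ/ (voiceless) → [ʃ]
Rule 1: /ð/ after /t/ (voiceless) → [θ]
Rule 1: /ð/ after /t/ (voiceless) → [θ]
After rule 1: loʃʃo+tθotθe
Rule 2: no segment meets the rule's conditions; no change.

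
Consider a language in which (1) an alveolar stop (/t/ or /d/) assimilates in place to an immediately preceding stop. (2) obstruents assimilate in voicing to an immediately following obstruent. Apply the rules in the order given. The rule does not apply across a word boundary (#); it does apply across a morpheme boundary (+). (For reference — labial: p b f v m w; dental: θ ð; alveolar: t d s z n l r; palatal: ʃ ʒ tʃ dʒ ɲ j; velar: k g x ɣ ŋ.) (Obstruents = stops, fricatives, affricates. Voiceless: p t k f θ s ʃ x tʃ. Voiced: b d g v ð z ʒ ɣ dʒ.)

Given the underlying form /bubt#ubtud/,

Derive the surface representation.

[bupp#uppud]

Rule 1: /t/ after /b/ (labial) → [p]
Rule 1: /t/ after /b/ (labial) → [p]
After rule 1: bubp#ubpud
Rule 2: /b/ before /p/ (voiceless) → [p]
Rule 2: /b/ before /p/ (voiceless) → [p]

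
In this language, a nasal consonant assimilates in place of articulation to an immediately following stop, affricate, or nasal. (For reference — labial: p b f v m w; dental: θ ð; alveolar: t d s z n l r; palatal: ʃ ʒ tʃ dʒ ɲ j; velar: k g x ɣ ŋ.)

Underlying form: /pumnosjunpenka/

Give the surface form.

/m/ before /n/ (alveolar) → [n]
/n/ before /p/ (labial) → [m]
/n/ before /k/ (velar) → [ŋ]

[punnosjumpeŋka]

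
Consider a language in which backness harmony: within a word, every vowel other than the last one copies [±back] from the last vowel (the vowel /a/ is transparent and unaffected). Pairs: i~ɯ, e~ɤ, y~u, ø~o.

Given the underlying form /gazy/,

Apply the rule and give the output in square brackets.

[gazy]

no segment meets the rule's conditions; no change.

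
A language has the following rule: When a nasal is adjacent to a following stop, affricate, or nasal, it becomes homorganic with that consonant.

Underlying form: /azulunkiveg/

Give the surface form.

/n/ before /k/ (velar) → [ŋ]

[azuluŋkiveg]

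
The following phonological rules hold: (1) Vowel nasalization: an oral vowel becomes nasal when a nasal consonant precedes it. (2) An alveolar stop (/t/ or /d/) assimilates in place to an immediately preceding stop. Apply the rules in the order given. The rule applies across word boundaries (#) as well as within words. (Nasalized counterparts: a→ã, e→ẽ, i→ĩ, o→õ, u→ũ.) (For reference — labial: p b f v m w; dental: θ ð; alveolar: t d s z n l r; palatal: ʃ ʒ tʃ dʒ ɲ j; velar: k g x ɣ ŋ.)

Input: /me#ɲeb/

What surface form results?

[mẽ#ɲẽb]

Rule 1: /e/ after nasal /m/ → [ẽ]
Rule 1: /e/ after nasal /ɲ/ → [ẽ]
After rule 1: mẽ#ɲẽb
Rule 2: no segment meets the rule's conditions; no change.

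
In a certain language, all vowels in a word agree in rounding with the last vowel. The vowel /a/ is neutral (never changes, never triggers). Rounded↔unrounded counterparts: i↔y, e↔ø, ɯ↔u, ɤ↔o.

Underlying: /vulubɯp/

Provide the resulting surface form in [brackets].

/u/ harmonizes with /ɯ/ ([-round]) → [ɯ]
/u/ harmonizes with /ɯ/ ([-round]) → [ɯ]

[vɯlɯbɯp]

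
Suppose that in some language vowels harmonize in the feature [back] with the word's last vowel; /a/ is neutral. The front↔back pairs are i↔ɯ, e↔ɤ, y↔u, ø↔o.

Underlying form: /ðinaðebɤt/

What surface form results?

/i/ harmonizes with /ɤ/ ([+back]) → [ɯ]
/e/ harmonizes with /ɤ/ ([+back]) → [ɤ]

[ðɯnaðɤbɤt]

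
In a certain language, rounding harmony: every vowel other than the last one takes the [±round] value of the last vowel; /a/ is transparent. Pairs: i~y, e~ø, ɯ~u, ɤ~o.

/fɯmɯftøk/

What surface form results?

/ɯ/ harmonizes with /ø/ ([+round]) → [u]
/ɯ/ harmonizes with /ø/ ([+round]) → [u]

[fumuftøk]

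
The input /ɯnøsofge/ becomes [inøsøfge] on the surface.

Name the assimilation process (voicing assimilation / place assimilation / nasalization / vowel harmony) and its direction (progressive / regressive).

/ɯ/→[i] /o/→[ø].
Vowels agree with the last vowel, so the harmony is regressive.

vowel harmony, regressive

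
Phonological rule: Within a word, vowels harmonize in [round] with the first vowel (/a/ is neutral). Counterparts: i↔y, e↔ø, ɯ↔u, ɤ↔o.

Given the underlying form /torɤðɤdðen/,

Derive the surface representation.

/ɤ/ harmonizes with /o/ ([+round]) → [o]
/ɤ/ harmonizes with /o/ ([+round]) → [o]
/e/ harmonizes with /o/ ([+round]) → [ø]

[toroðodðøn]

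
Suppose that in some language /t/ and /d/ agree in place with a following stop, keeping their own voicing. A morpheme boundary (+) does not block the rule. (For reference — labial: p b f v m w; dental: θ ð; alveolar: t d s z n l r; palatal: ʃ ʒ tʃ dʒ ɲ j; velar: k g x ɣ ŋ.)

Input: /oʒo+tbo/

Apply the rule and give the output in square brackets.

[oʒo+pbo]

/t/ before /b/ (labial) → [p]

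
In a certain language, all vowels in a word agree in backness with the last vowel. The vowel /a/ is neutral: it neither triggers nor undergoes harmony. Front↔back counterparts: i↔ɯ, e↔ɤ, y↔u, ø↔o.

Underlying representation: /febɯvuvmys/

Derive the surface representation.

/ɯ/ harmonizes with /y/ ([-back]) → [i]
/u/ harmonizes with /y/ ([-back]) → [y]

[febivyvmys]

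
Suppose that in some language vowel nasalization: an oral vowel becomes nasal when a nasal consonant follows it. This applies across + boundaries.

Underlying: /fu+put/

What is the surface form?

[fu+put]

no segment meets the rule's conditions; no change.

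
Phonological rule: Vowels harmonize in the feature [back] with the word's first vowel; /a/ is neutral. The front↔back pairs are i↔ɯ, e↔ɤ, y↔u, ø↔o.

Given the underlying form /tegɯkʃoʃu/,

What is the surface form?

/ɯ/ harmonizes with /e/ ([-back]) → [i]
/o/ harmonizes with /e/ ([-back]) → [ø]
/u/ harmonizes with /e/ ([-back]) → [y]

[tegikʃøʃy]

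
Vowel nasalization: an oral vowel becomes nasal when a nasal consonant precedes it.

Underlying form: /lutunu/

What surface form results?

/u/ after nasal /n/ → [ũ]

[lutunũ]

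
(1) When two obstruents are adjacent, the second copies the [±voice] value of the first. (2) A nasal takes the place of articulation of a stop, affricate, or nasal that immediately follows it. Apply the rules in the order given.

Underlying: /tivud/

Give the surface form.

[tivud]

Rule 1: no segment meets the rule's conditions; no change.
After rule 1: tivud
Rule 2: no segment meets the rule's conditions; no change.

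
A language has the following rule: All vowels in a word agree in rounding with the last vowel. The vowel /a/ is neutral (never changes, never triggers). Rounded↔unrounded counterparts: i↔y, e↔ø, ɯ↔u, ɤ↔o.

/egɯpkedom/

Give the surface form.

/e/ harmonizes with /o/ ([+round]) → [ø]
/ɯ/ harmonizes with /o/ ([+round]) → [u]
/e/ harmonizes with /o/ ([+round]) → [ø]

[øgupkødom]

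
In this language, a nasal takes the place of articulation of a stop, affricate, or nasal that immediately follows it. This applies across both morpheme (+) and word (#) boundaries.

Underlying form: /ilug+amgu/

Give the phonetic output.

/m/ before /g/ (velar) → [ŋ]

[ilug+aŋgu]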